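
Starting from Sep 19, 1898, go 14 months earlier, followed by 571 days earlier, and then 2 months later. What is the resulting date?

February 26, 1896

Subtracting 14 months from September 19, 1898:
month 9 − 14 = -5, which is month 7 of year 1897 → July 1897.
Day 19 is valid in July, giving July 19, 1897.
Going back 571 days from July 19, 1897:
Going back 19 days from July 19, 1897 reaches the end of the previous month; 571 − 19 = 552 left.
June 1897 has 30 days: 552 − 30 = 522 left.
May 1897 has 31 days: 522 − 31 = 491 left.
April 1897 has 30 days: 491 − 30 = 461 left.
March 1897 has 31 days: 461 − 31 = 430 left.
February 1897 has 28 days (1897 is not a leap year): 430 − 28 = 402 left.
January 1897 has 31 days: 402 − 31 = 371 left.
December 1896 has 31 days: 371 − 31 = 340 left.
November 1896 has 30 days: 340 − 30 = 310 left.
October 1896 has 31 days: 310 − 31 = 279 left.
September 1896 has 30 days: 279 − 30 = 249 left.
August 1896 has 31 days: 249 − 31 = 218 left.
July 1896 has 31 days: 218 − 31 = 187 left.
June 1896 has 30 days: 187 − 30 = 157 left.
May 1896 has 31 days: 157 − 31 = 126 left.
April 1896 has 30 days: 126 − 30 = 96 left.
March 1896 has 31 days: 96 − 31 = 65 left.
February 1896 has 29 days (1896 is a leap year): 65 − 29 = 36 left.
January 1896 has 31 days: 36 − 31 = 5 left.
December 1895 has 31 days; 31 − 5 = 26 → December 26, 1895.
Advancing 2 months from December 26, 1895:
month 12 + 2 = 14, which is month 2 of year 1896 → February 1896.
Day 26 is valid in February, giving February 26, 1896.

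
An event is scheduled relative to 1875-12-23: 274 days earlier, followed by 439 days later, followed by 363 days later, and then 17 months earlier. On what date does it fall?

January 3, 1876

Subtracting 274 days from December 23, 1875:
Going back 23 days from December 23, 1875 reaches the end of the previous month; 274 − 23 = 251 left.
November 1875 has 30 days: 251 − 30 = 221 left.
October 1875 has 31 days: 221 − 31 = 190 left.
September 1875 has 30 days: 190 − 30 = 160 left.
August 1875 has 31 days: 160 − 31 = 129 left.
July 1875 has 31 days: 129 − 31 = 98 left.
June 1875 has 30 days: 98 − 30 = 68 left.
May 1875 has 31 days: 68 − 31 = 37 left.
April 1875 has 30 days: 37 − 30 = 7 left.
March 1875 has 31 days; 31 − 7 = 24 → March 24, 1875.
Adding 439 days from March 24, 1875:
March has 31 days, so 31 − 24 = 7 days remain after March 24, 1875; 439 − 7 = 432 left.
April 1875 has 30 days: 432 − 30 = 402 left.
May 1875 has 31 days: 402 − 31 = 371 left.
June 1875 has 30 days: 371 − 30 = 341 left.
July 1875 has 31 days: 341 − 31 = 310 left.
August 1875 has 31 days: 310 − 31 = 279 left.
September 1875 has 30 days: 279 − 30 = 249 left.
October 1875 has 31 days: 249 − 31 = 218 left.
November 1875 has 30 days: 218 − 30 = 188 left.
December 1875 has 31 days: 188 − 31 = 157 left.
January 1876 has 31 days: 157 − 31 = 126 left.
February 1876 has 29 days (1876 is a leap year): 126 − 29 = 97 left.
March 1876 has 31 days: 97 − 31 = 66 left.
April 1876 has 30 days: 66 − 30 = 36 left.
May 1876 has 31 days: 36 − 31 = 5 left.
5 days into June 1876 → June 5, 1876.
Advancing 363 days from June 5, 1876:
June has 30 days, so 30 − 5 = 25 days remain after June 5, 1876; 363 − 25 = 338 left.
July 1876 has 31 days: 338 − 31 = 307 left.
August 1876 has 31 days: 307 − 31 = 276 left.
September 1876 has 30 days: 276 − 30 = 246 left.
October 1876 has 31 days: 246 − 31 = 215 left.
November 1876 has 30 days: 215 − 30 = 185 left.
December 1876 has 31 days: 185 − 31 = 154 left.
January 1877 has 31 days: 154 − 31 = 123 left.
February 1877 has 28 days (1877 is not a leap year): 123 − 28 = 95 left.
March 1877 has 31 days: 95 − 31 = 64 left.
April 1877 has 30 days: 64 − 30 = 34 left.
May 1877 has 31 days: 34 − 31 = 3 left.
3 days into June 1877 → June 3, 1877.
Counting back 17 months from June 3, 1877:
month 6 − 17 = -11, which is month 1 of year 1876 → January 1876.
Day 3 is valid in January, giving January 3, 1876.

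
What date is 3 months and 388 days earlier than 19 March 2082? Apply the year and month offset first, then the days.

Going back 3 months and 388 days from March 19, 2082: first the month/year part, then the days.
month 3 − 3 = 0, which is month 12 of year 2081 → December 2081.
Day 19 is valid in December, giving December 19, 2081.
Now subtract 388 days from December 19, 2081.
Going back 19 days from December 19, 2081 reaches the end of the previous month; 388 − 19 = 369 left.
November 2081 has 30 days: 369 − 30 = 339 left.
October 2081 has 31 days: 339 − 31 = 308 left.
September 2081 has 30 days: 308 − 30 = 278 left.
August 2081 has 31 days: 278 − 31 = 247 left.
July 2081 has 31 days: 247 − 31 = 216 left.
June 2081 has 30 days: 216 − 30 = 186 left.
May 2081 has 31 days: 186 − 31 = 155 left.
April 2081 has 30 days: 155 − 30 = 125 left.
March 2081 has 31 days: 125 − 31 = 94 left.
February 2081 has 28 days (2081 is not a leap year): 94 − 28 = 66 left.
January 2081 has 31 days: 66 − 31 = 35 left.
December 2080 has 31 days: 35 − 31 = 4 left.
November 2080 has 30 days; 30 − 4 = 26 → November 26, 2080.

November 26, 2080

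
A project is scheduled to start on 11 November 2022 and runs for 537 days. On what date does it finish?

May 1, 2024

Adding 537 days from November 11, 2022.
November has 30 days, so 30 − 11 = 19 days remain after November 11, 2022; 537 − 19 = 518 left.
December 2022 has 31 days: 518 − 31 = 487 left.
January 2023 has 31 days: 487 − 31 = 456 left.
February 2023 has 28 days (2023 is not a leap year): 456 − 28 = 428 left.
March 2023 has 31 days: 428 − 31 = 397 left.
April 2023 has 30 days: 397 − 30 = 367 left.
May 2023 has 31 days: 367 − 31 = 336 left.
June 2023 has 30 days: 336 − 30 = 306 left.
July 2023 has 31 days: 306 − 31 = 275 left.
August 2023 has 31 days: 275 − 31 = 244 left.
September 2023 has 30 days: 244 − 30 = 214 left.
October 2023 has 31 days: 214 − 31 = 183 left.
November 2023 has 30 days: 183 − 30 = 153 left.
December 2023 has 31 days: 153 − 31 = 122 left.
January 2024 has 31 days: 122 − 31 = 91 left.
February 2024 has 29 days (2024 is a leap year): 91 − 29 = 62 left.
March 2024 has 31 days: 62 − 31 = 31 left.
April 2024 has 30 days: 31 − 30 = 1 left.
1 day into May 2024 → May 1, 2024.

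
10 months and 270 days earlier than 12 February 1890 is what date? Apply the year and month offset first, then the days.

July 16, 1888

Going back 10 months and 270 days from February 12, 1890: first the month/year part, then the days.
month 2 − 10 = -8, which is month 4 of year 1889 → April 1889.
Day 12 is valid in April, giving April 12, 1889.
Now subtract 270 days from April 12, 1889.
Going back 12 days from April 12, 1889 reaches the end of the previous month; 270 − 12 = 258 left.
March 1889 has 31 days: 258 − 31 = 227 left.
February 1889 has 28 days (1889 is not a leap year): 227 − 28 = 199 left.
January 1889 has 31 days: 199 − 31 = 168 left.
December 1888 has 31 days: 168 − 31 = 137 left.
November 1888 has 30 days: 137 − 30 = 107 left.
October 1888 has 31 days: 107 − 31 = 76 left.
September 1888 has 30 days: 76 − 30 = 46 left.
August 1888 has 31 days: 46 − 31 = 15 left.
July 1888 has 31 days; 31 − 15 = 16 → July 16, 1888.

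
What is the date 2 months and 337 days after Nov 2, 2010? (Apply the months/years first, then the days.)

December 5, 2011

Adding 2 months and 337 days from November 2, 2010: first the month/year part, then the days.
month 11 + 2 = 13, which is month 1 of year 2011 → January 2011.
Day 2 is valid in January, giving January 2, 2011.
Now add 337 days from January 2, 2011.
January has 31 days, so 31 − 2 = 29 days remain after January 2, 2011; 337 − 29 = 308 left.
February 2011 has 28 days (2011 is not a leap year): 308 − 28 = 280 left.
March 2011 has 31 days: 280 − 31 = 249 left.
April 2011 has 30 days: 249 − 30 = 219 left.
May 2011 has 31 days: 219 − 31 = 188 left.
June 2011 has 30 days: 188 − 30 = 158 left.
July 2011 has 31 days: 158 − 31 = 127 left.
August 2011 has 31 days: 127 − 31 = 96 left.
September 2011 has 30 days: 96 − 30 = 66 left.
October 2011 has 31 days: 66 − 31 = 35 left.
November 2011 has 30 days: 35 − 30 = 5 left.
5 days into December 2011 → December 5, 2011.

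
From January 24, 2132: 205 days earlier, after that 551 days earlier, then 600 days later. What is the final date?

August 21, 2131

Going back 205 days from January 24, 2132:
Going back 24 days from January 24, 2132 reaches the end of the previous month; 205 − 24 = 181 left.
December 2131 has 31 days: 181 − 31 = 150 left.
November 2131 has 30 days: 150 − 30 = 120 left.
October 2131 has 31 days: 120 − 31 = 89 left.
September 2131 has 30 days: 89 − 30 = 59 left.
August 2131 has 31 days: 59 − 31 = 28 left.
July 2131 has 31 days; 31 − 28 = 3 → July 3, 2131.
Subtracting 551 days from July 3, 2131:
Going back 3 days from July 3, 2131 reaches the end of the previous month; 551 − 3 = 548 left.
June 2131 has 30 days: 548 − 30 = 518 left.
May 2131 has 31 days: 518 − 31 = 487 left.
April 2131 has 30 days: 487 − 30 = 457 left.
March 2131 has 31 days: 457 − 31 = 426 left.
February 2131 has 28 days (2131 is not a leap year): 426 − 28 = 398 left.
January 2131 has 31 days: 398 − 31 = 367 left.
December 2130 has 31 days: 367 − 31 = 336 left.
November 2130 has 30 days: 336 − 30 = 306 left.
October 2130 has 31 days: 306 − 31 = 275 left.
September 2130 has 30 days: 275 − 30 = 245 left.
August 2130 has 31 days: 245 − 31 = 214 left.
July 2130 has 31 days: 214 − 31 = 183 left.
June 2130 has 30 days: 183 − 30 = 153 left.
May 2130 has 31 days: 153 − 31 = 122 left.
April 2130 has 30 days: 122 − 30 = 92 left.
March 2130 has 31 days: 92 − 31 = 61 left.
February 2130 has 28 days (2130 is not a leap year): 61 − 28 = 33 left.
January 2130 has 31 days: 33 − 31 = 2 left.
December 2129 has 31 days; 31 − 2 = 29 → December 29, 2129.
Adding 600 days from December 29, 2129:
December has 31 days, so 31 − 29 = 2 days remain after December 29, 2129; 600 − 2 = 598 left.
January 2130 has 31 days: 598 − 31 = 567 left.
February 2130 has 28 days (2130 is not a leap year): 567 − 28 = 539 left.
March 2130 has 31 days: 539 − 31 = 508 left.
April 2130 has 30 days: 508 − 30 = 478 left.
May 2130 has 31 days: 478 − 31 = 447 left.
June 2130 has 30 days: 447 − 30 = 417 left.
July 2130 has 31 days: 417 − 31 = 386 left.
August 2130 has 31 days: 386 − 31 = 355 left.
September 2130 has 30 days: 355 − 30 = 325 left.
October 2130 has 31 days: 325 − 31 = 294 left.
November 2130 has 30 days: 294 − 30 = 264 left.
December 2130 has 31 days: 264 − 31 = 233 left.
January 2131 has 31 days: 233 − 31 = 202 left.
February 2131 has 28 days (2131 is not a leap year): 202 − 28 = 174 left.
March 2131 has 31 days: 174 − 31 = 143 left.
April 2131 has 30 days: 143 − 30 = 113 left.
May 2131 has 31 days: 113 − 31 = 82 left.
June 2131 has 30 days: 82 − 30 = 52 left.
July 2131 has 31 days: 52 − 31 = 21 left.
21 days into August 2131 → August 21, 2131.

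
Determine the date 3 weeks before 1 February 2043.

January 11, 2043

Counting back 3 weeks = 21 days from February 1, 2043.
Going back 1 day from February 1, 2043 reaches the end of the previous month; 21 − 1 = 20 left.
January 2043 has 31 days; 31 − 20 = 11 → January 11, 2043.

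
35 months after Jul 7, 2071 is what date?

June 7, 2074

Advancing 35 months from July 7, 2071.
month 7 + 35 = 42, which is month 6 of year 2074 → June 2074.
Day 7 is valid in June, giving June 7, 2074.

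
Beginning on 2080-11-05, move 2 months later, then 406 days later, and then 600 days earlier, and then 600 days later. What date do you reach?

Adding 2 months from November 5, 2080:
month 11 + 2 = 13, which is month 1 of year 2081 → January 2081.
Day 5 is valid in January, giving January 5, 2081.
Advancing 406 days from January 5, 2081:
January has 31 days, so 31 − 5 = 26 days remain after January 5, 2081; 406 − 26 = 380 left.
February 2081 has 28 days (2081 is not a leap year): 380 − 28 = 352 left.
March 2081 has 31 days: 352 − 31 = 321 left.
April 2081 has 30 days: 321 − 30 = 291 left.
May 2081 has 31 days: 291 − 31 = 260 left.
June 2081 has 30 days: 260 − 30 = 230 left.
July 2081 has 31 days: 230 − 31 = 199 left.
August 2081 has 31 days: 199 − 31 = 168 left.
September 2081 has 30 days: 168 − 30 = 138 left.
October 2081 has 31 days: 138 − 31 = 107 left.
November 2081 has 30 days: 107 − 30 = 77 left.
December 2081 has 31 days: 77 − 31 = 46 left.
January 2082 has 31 days: 46 − 31 = 15 left.
15 days into February 2082 → February 15, 2082.
Going back 600 days from February 15, 2082:
Going back 15 days from February 15, 2082 reaches the end of the previous month; 600 − 15 = 585 left.
January 2082 has 31 days: 585 − 31 = 554 left.
December 2081 has 31 days: 554 − 31 = 523 left.
November 2081 has 30 days: 523 − 30 = 493 left.
October 2081 has 31 days: 493 − 31 = 462 left.
September 2081 has 30 days: 462 − 30 = 432 left.
August 2081 has 31 days: 432 − 31 = 401 left.
July 2081 has 31 days: 401 − 31 = 370 left.
June 2081 has 30 days: 370 − 30 = 340 left.
May 2081 has 31 days: 340 − 31 = 309 left.
April 2081 has 30 days: 309 − 30 = 279 left.
March 2081 has 31 days: 279 − 31 = 248 left.
February 2081 has 28 days (2081 is not a leap year): 248 − 28 = 220 left.
January 2081 has 31 days: 220 − 31 = 189 left.
December 2080 has 31 days: 189 − 31 = 158 left.
November 2080 has 30 days: 158 − 30 = 128 left.
October 2080 has 31 days: 128 − 31 = 97 left.
September 2080 has 30 days: 97 − 30 = 67 left.
August 2080 has 31 days: 67 − 31 = 36 left.
July 2080 has 31 days: 36 − 31 = 5 left.
June 2080 has 30 days; 30 − 5 = 25 → June 25, 2080.
Advancing 600 days from June 25, 2080:
June has 30 days, so 30 − 25 = 5 days remain after June 25, 2080; 600 − 5 = 595 left.
July 2080 has 31 days: 595 − 31 = 564 left.
August 2080 has 31 days: 564 − 31 = 533 left.
September 2080 has 30 days: 533 − 30 = 503 left.
October 2080 has 31 days: 503 − 31 = 472 left.
November 2080 has 30 days: 472 − 30 = 442 left.
December 2080 has 31 days: 442 − 31 = 411 left.
January 2081 has 31 days: 411 − 31 = 380 left.
February 2081 has 28 days (2081 is not a leap year): 380 − 28 = 352 left.
March 2081 has 31 days: 352 − 31 = 321 left.
April 2081 has 30 days: 321 − 30 = 291 left.
May 2081 has 31 days: 291 − 31 = 260 left.
June 2081 has 30 days: 260 − 30 = 230 left.
July 2081 has 31 days: 230 − 31 = 199 left.
August 2081 has 31 days: 199 − 31 = 168 left.
September 2081 has 30 days: 168 − 30 = 138 left.
October 2081 has 31 days: 138 − 31 = 107 left.
November 2081 has 30 days: 107 − 30 = 77 left.
December 2081 has 31 days: 77 − 31 = 46 left.
January 2082 has 31 days: 46 − 31 = 15 left.
15 days into February 2082 → February 15, 2082.

February 15, 2082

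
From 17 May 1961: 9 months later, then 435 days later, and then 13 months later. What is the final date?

Advancing 9 months from May 17, 1961:
month 5 + 9 = 14, which is month 2 of year 1962 → February 1962.
Day 17 is valid in February, giving February 17, 1962.
Advancing 435 days from February 17, 1962:
February has 28 days, so 28 − 17 = 11 days remain after February 17, 1962; 435 − 11 = 424 left.
March 1962 has 31 days: 424 − 31 = 393 left.
April 1962 has 30 days: 393 − 30 = 363 left.
May 1962 has 31 days: 363 − 31 = 332 left.
June 1962 has 30 days: 332 − 30 = 302 left.
July 1962 has 31 days: 302 − 31 = 271 left.
August 1962 has 31 days: 271 − 31 = 240 left.
September 1962 has 30 days: 240 − 30 = 210 left.
October 1962 has 31 days: 210 − 31 = 179 left.
November 1962 has 30 days: 179 − 30 = 149 left.
December 1962 has 31 days: 149 − 31 = 118 left.
January 1963 has 31 days: 118 − 31 = 87 left.
February 1963 has 28 days (1963 is not a leap year): 87 − 28 = 59 left.
March 1963 has 31 days: 59 − 31 = 28 left.
28 days into April 1963 → April 28, 1963.
Advancing 13 months from April 28, 1963:
month 4 + 13 = 17, which is month 5 of year 1964 → May 1964.
Day 28 is valid in May, giving May 28, 1964.

May 28, 1964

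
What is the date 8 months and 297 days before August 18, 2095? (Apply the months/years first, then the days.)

February 24, 2094

Subtracting 8 months and 297 days from August 18, 2095: first the month/year part, then the days.
month 8 − 8 = 0, which is month 12 of year 2094 → December 2094.
Day 18 is valid in December, giving December 18, 2094.
Now subtract 297 days from December 18, 2094.
Going back 18 days from December 18, 2094 reaches the end of the previous month; 297 − 18 = 279 left.
November 2094 has 30 days: 279 − 30 = 249 left.
October 2094 has 31 days: 249 − 31 = 218 left.
September 2094 has 30 days: 218 − 30 = 188 left.
August 2094 has 31 days: 188 − 31 = 157 left.
July 2094 has 31 days: 157 − 31 = 126 left.
June 2094 has 30 days: 126 − 30 = 96 left.
May 2094 has 31 days: 96 − 31 = 65 left.
April 2094 has 30 days: 65 − 30 = 35 left.
March 2094 has 31 days: 35 − 31 = 4 left.
February 2094 has 28 days; 28 − 4 = 24 → February 24, 2094.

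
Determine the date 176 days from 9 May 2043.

Counting forward 176 days from May 9, 2043.
May has 31 days, so 31 − 9 = 22 days remain after May 9, 2043; 176 − 22 = 154 left.
June 2043 has 30 days: 154 − 30 = 124 left.
July 2043 has 31 days: 124 − 31 = 93 left.
August 2043 has 31 days: 93 − 31 = 62 left.
September 2043 has 30 days: 62 − 30 = 32 left.
October 2043 has 31 days: 32 − 31 = 1 left.
1 day into November 2043 → November 1, 2043.

November 1, 2043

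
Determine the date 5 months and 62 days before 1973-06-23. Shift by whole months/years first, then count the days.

Counting back 5 months and 62 days from June 23, 1973: first the month/year part, then the days.
month 6 − 5 = 1 → January 1973.
Day 23 is valid in January, giving January 23, 1973.
Now subtract 62 days from January 23, 1973.
Going back 23 days from January 23, 1973 reaches the end of the previous month; 62 − 23 = 39 left.
December 1972 has 31 days: 39 − 31 = 8 left.
November 1972 has 30 days; 30 − 8 = 22 → November 22, 1972.

November 22, 1972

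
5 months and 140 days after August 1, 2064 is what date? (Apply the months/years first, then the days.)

Adding 5 months and 140 days from August 1, 2064: first the month/year part, then the days.
month 8 + 5 = 13, which is month 1 of year 2065 → January 2065.
Day 1 is valid in January, giving January 1, 2065.
Now add 140 days from January 1, 2065.
January has 31 days, so 31 − 1 = 30 days remain after January 1, 2065; 140 − 30 = 110 left.
February 2065 has 28 days (2065 is not a leap year): 110 − 28 = 82 left.
March 2065 has 31 days: 82 − 31 = 51 left.
April 2065 has 30 days: 51 − 30 = 21 left.
21 days into May 2065 → May 21, 2065.

May 21, 2065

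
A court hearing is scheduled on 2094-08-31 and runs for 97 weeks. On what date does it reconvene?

Advancing 97 weeks = 679 days from August 31, 2094.
August has 31 days, so 31 − 31 = 0 days remain after August 31, 2094; 679 − 0 = 679 left.
September 2094 has 30 days: 679 − 30 = 649 left.
October 2094 has 31 days: 649 − 31 = 618 left.
November 2094 has 30 days: 618 − 30 = 588 left.
December 2094 has 31 days: 588 − 31 = 557 left.
January 2095 has 31 days: 557 − 31 = 526 left.
February 2095 has 28 days (2095 is not a leap year): 526 − 28 = 498 left.
March 2095 has 31 days: 498 − 31 = 467 left.
April 2095 has 30 days: 467 − 30 = 437 left.
May 2095 has 31 days: 437 − 31 = 406 left.
June 2095 has 30 days: 406 − 30 = 376 left.
July 2095 has 31 days: 376 − 31 = 345 left.
August 2095 has 31 days: 345 − 31 = 314 left.
September 2095 has 30 days: 314 − 30 = 284 left.
October 2095 has 31 days: 284 − 31 = 253 left.
November 2095 has 30 days: 253 − 30 = 223 left.
December 2095 has 31 days: 223 − 31 = 192 left.
January 2096 has 31 days: 192 − 31 = 161 left.
February 2096 has 29 days (2096 is a leap year): 161 − 29 = 132 left.
March 2096 has 31 days: 132 − 31 = 101 left.
April 2096 has 30 days: 101 − 30 = 71 left.
May 2096 has 31 days: 71 − 31 = 40 left.
June 2096 has 30 days: 40 − 30 = 10 left.
10 days into July 2096 → July 10, 2096.

July 10, 2096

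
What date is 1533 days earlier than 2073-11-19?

September 8, 2069

Going back 1533 days from November 19, 2073.
Going back 19 days from November 19, 2073 reaches the end of the previous month; 1533 − 19 = 1514 left.
October 2073 has 31 days: 1514 − 31 = 1483 left.
September 2073 has 30 days: 1483 − 30 = 1453 left.
August 2073 has 31 days: 1453 − 31 = 1422 left.
July 2073 has 31 days: 1422 − 31 = 1391 left.
June 2073 has 30 days: 1391 − 30 = 1361 left.
May 2073 has 31 days: 1361 − 31 = 1330 left.
April 2073 has 30 days: 1330 − 30 = 1300 left.
March 2073 has 31 days: 1300 − 31 = 1269 left.
February 2073 has 28 days (2073 is not a leap year): 1269 − 28 = 1241 left.
January 2073 has 31 days: 1241 − 31 = 1210 left.
December 2072 has 31 days: 1210 − 31 = 1179 left.
November 2072 has 30 days: 1179 − 30 = 1149 left.
October 2072 has 31 days: 1149 − 31 = 1118 left.
September 2072 has 30 days: 1118 − 30 = 1088 left.
August 2072 has 31 days: 1088 − 31 = 1057 left.
July 2072 has 31 days: 1057 − 31 = 1026 left.
June 2072 has 30 days: 1026 − 30 = 996 left.
May 2072 has 31 days: 996 − 31 = 965 left.
April 2072 has 30 days: 965 − 30 = 935 left.
March 2072 has 31 days: 935 − 31 = 904 left.
February 2072 has 29 days (2072 is a leap year): 904 − 29 = 875 left.
January 2072 has 31 days: 875 − 31 = 844 left.
December 2071 has 31 days: 844 − 31 = 813 left.
November 2071 has 30 days: 813 − 30 = 783 left.
October 2071 has 31 days: 783 − 31 = 752 left.
September 2071 has 30 days: 752 − 30 = 722 left.
August 2071 has 31 days: 722 − 31 = 691 left.
July 2071 has 31 days: 691 − 31 = 660 left.
June 2071 has 30 days: 660 − 30 = 630 left.
May 2071 has 31 days: 630 − 31 = 599 left.
April 2071 has 30 days: 599 − 30 = 569 left.
March 2071 has 31 days: 569 − 31 = 538 left.
February 2071 has 28 days (2071 is not a leap year): 538 − 28 = 510 left.
January 2071 has 31 days: 510 − 31 = 479 left.
December 2070 has 31 days: 479 − 31 = 448 left.
November 2070 has 30 days: 448 − 30 = 418 left.
October 2070 has 31 days: 418 − 31 = 387 left.
September 2070 has 30 days: 387 − 30 = 357 left.
August 2070 has 31 days: 357 − 31 = 326 left.
July 2070 has 31 days: 326 − 31 = 295 left.
June 2070 has 30 days: 295 − 30 = 265 left.
May 2070 has 31 days: 265 − 31 = 234 left.
April 2070 has 30 days: 234 − 30 = 204 left.
March 2070 has 31 days: 204 − 31 = 173 left.
February 2070 has 28 days (2070 is not a leap year): 173 − 28 = 145 left.
January 2070 has 31 days: 145 − 31 = 114 left.
December 2069 has 31 days: 114 − 31 = 83 left.
November 2069 has 30 days: 83 − 30 = 53 left.
October 2069 has 31 days: 53 − 31 = 22 left.
September 2069 has 30 days; 30 − 22 = 8 → September 8, 2069.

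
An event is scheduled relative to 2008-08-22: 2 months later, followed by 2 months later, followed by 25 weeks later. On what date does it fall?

June 15, 2009

Counting forward 2 months from August 22, 2008:
month 8 + 2 = 10 → October 2008.
Day 22 is valid in October, giving October 22, 2008.
Counting forward 2 months from October 22, 2008:
month 10 + 2 = 12 → December 2008.
Day 22 is valid in December, giving December 22, 2008.
Counting forward 25 weeks (= 175 days) from December 22, 2008:
December has 31 days, so 31 − 22 = 9 days remain after December 22, 2008; 175 − 9 = 166 left.
January 2009 has 31 days: 166 − 31 = 135 left.
February 2009 has 28 days (2009 is not a leap year): 135 − 28 = 107 left.
March 2009 has 31 days: 107 − 31 = 76 left.
April 2009 has 30 days: 76 − 30 = 46 left.
May 2009 has 31 days: 46 − 31 = 15 left.
15 days into June 2009 → June 15, 2009.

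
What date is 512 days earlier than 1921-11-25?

Going back 512 days from November 25, 1921.
Going back 25 days from November 25, 1921 reaches the end of the previous month; 512 − 25 = 487 left.
October 1921 has 31 days: 487 − 31 = 456 left.
September 1921 has 30 days: 456 − 30 = 426 left.
August 1921 has 31 days: 426 − 31 = 395 left.
July 1921 has 31 days: 395 − 31 = 364 left.
June 1921 has 30 days: 364 − 30 = 334 left.
May 1921 has 31 days: 334 − 31 = 303 left.
April 1921 has 30 days: 303 − 30 = 273 left.
March 1921 has 31 days: 273 − 31 = 242 left.
February 1921 has 28 days (1921 is not a leap year): 242 − 28 = 214 left.
January 1921 has 31 days: 214 − 31 = 183 left.
December 1920 has 31 days: 183 − 31 = 152 left.
November 1920 has 30 days: 152 − 30 = 122 left.
October 1920 has 31 days: 122 − 31 = 91 left.
September 1920 has 30 days: 91 − 30 = 61 left.
August 1920 has 31 days: 61 − 31 = 30 left.
July 1920 has 31 days; 31 − 30 = 1 → July 1, 1920.

July 1, 1920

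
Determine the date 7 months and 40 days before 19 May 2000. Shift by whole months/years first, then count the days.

September 9, 1999

Subtracting 7 months and 40 days from May 19, 2000: first the month/year part, then the days.
month 5 − 7 = -2, which is month 10 of year 1999 → October 1999.
Day 19 is valid in October, giving October 19, 1999.
Now subtract 40 days from October 19, 1999.
Going back 19 days from October 19, 1999 reaches the end of the previous month; 40 − 19 = 21 left.
September 1999 has 30 days; 30 − 21 = 9 → September 9, 1999.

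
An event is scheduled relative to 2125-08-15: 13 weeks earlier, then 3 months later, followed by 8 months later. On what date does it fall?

Counting back 13 weeks (= 91 days) from August 15, 2125:
Going back 15 days from August 15, 2125 reaches the end of the previous month; 91 − 15 = 76 left.
July 2125 has 31 days: 76 − 31 = 45 left.
June 2125 has 30 days: 45 − 30 = 15 left.
May 2125 has 31 days; 31 − 15 = 16 → May 16, 2125.
Adding 3 months from May 16, 2125:
month 5 + 3 = 8 → August 2125.
Day 16 is valid in August, giving August 16, 2125.
Adding 8 months from August 16, 2125:
month 8 + 8 = 16, which is month 4 of year 2126 → April 2126.
Day 16 is valid in April, giving April 16, 2126.

April 16, 2126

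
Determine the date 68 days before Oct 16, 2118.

August 9, 2118

Subtracting 68 days from October 16, 2118.
Going back 16 days from October 16, 2118 reaches the end of the previous month; 68 − 16 = 52 left.
September 2118 has 30 days: 52 − 30 = 22 left.
August 2118 has 31 days; 31 − 22 = 9 → August 9, 2118.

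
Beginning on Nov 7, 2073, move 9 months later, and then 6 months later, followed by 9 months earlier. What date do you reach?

May 7, 2074

Adding 9 months from November 7, 2073:
month 11 + 9 = 20, which is month 8 of year 2074 → August 2074.
Day 7 is valid in August, giving August 7, 2074.
Counting forward 6 months from August 7, 2074:
month 8 + 6 = 14, which is month 2 of year 2075 → February 2075.
Day 7 is valid in February, giving February 7, 2075.
Going back 9 months from February 7, 2075:
month 2 − 9 = -7, which is month 5 of year 2074 → May 2074.
Day 7 is valid in May, giving May 7, 2074.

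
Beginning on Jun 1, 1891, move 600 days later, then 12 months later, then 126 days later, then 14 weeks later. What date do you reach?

September 2, 1894

Adding 600 days from June 1, 1891:
June has 30 days, so 30 − 1 = 29 days remain after June 1, 1891; 600 − 29 = 571 left.
July 1891 has 31 days: 571 − 31 = 540 left.
August 1891 has 31 days: 540 − 31 = 509 left.
September 1891 has 30 days: 509 − 30 = 479 left.
October 1891 has 31 days: 479 − 31 = 448 left.
November 1891 has 30 days: 448 − 30 = 418 left.
December 1891 has 31 days: 418 − 31 = 387 left.
January 1892 has 31 days: 387 − 31 = 356 left.
February 1892 has 29 days (1892 is a leap year): 356 − 29 = 327 left.
March 1892 has 31 days: 327 − 31 = 296 left.
April 1892 has 30 days: 296 − 30 = 266 left.
May 1892 has 31 days: 266 − 31 = 235 left.
June 1892 has 30 days: 235 − 30 = 205 left.
July 1892 has 31 days: 205 − 31 = 174 left.
August 1892 has 31 days: 174 − 31 = 143 left.
September 1892 has 30 days: 143 − 30 = 113 left.
October 1892 has 31 days: 113 − 31 = 82 left.
November 1892 has 30 days: 82 − 30 = 52 left.
December 1892 has 31 days: 52 − 31 = 21 left.
21 days into January 1893 → January 21, 1893.
Adding 12 months from January 21, 1893:
month 1 + 12 = 13, which is month 1 of year 1894 → January 1894.
Day 21 is valid in January, giving January 21, 1894.
Adding 126 days from January 21, 1894:
January has 31 days, so 31 − 21 = 10 days remain after January 21, 1894; 126 − 10 = 116 left.
February 1894 has 28 days (1894 is not a leap year): 116 − 28 = 88 left.
March 1894 has 31 days: 88 − 31 = 57 left.
April 1894 has 30 days: 57 − 30 = 27 left.
27 days into May 1894 → May 27, 1894.
Advancing 14 weeks (= 98 days) from May 27, 1894:
May has 31 days, so 31 − 27 = 4 days remain after May 27, 1894; 98 − 4 = 94 left.
June 1894 has 30 days: 94 − 30 = 64 left.
July 1894 has 31 days: 64 − 31 = 33 left.
August 1894 has 31 days: 33 − 31 = 2 left.
2 days into September 1894 → September 2, 1894.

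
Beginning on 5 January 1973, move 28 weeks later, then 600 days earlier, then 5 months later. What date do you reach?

April 28, 1972

Counting forward 28 weeks (= 196 days) from January 5, 1973:
January has 31 days, so 31 − 5 = 26 days remain after January 5, 1973; 196 − 26 = 170 left.
February 1973 has 28 days (1973 is not a leap year): 170 − 28 = 142 left.
March 1973 has 31 days: 142 − 31 = 111 left.
April 1973 has 30 days: 111 − 30 = 81 left.
May 1973 has 31 days: 81 − 31 = 50 left.
June 1973 has 30 days: 50 − 30 = 20 left.
20 days into July 1973 → July 20, 1973.
Going back 600 days from July 20, 1973:
Going back 20 days from July 20, 1973 reaches the end of the previous month; 600 − 20 = 580 left.
June 1973 has 30 days: 580 − 30 = 550 left.
May 1973 has 31 days: 550 − 31 = 519 left.
April 1973 has 30 days: 519 − 30 = 489 left.
March 1973 has 31 days: 489 − 31 = 458 left.
February 1973 has 28 days (1973 is not a leap year): 458 − 28 = 430 left.
January 1973 has 31 days: 430 − 31 = 399 left.
December 1972 has 31 days: 399 − 31 = 368 left.
November 1972 has 30 days: 368 − 30 = 338 left.
October 1972 has 31 days: 338 − 31 = 307 left.
September 1972 has 30 days: 307 − 30 = 277 left.
August 1972 has 31 days: 277 − 31 = 246 left.
July 1972 has 31 days: 246 − 31 = 215 left.
June 1972 has 30 days: 215 − 30 = 185 left.
May 1972 has 31 days: 185 − 31 = 154 left.
April 1972 has 30 days: 154 − 30 = 124 left.
March 1972 has 31 days: 124 − 31 = 93 left.
February 1972 has 29 days (1972 is a leap year): 93 − 29 = 64 left.
January 1972 has 31 days: 64 − 31 = 33 left.
December 1971 has 31 days: 33 − 31 = 2 left.
November 1971 has 30 days; 30 − 2 = 28 → November 28, 1971.
Advancing 5 months from November 28, 1971:
month 11 + 5 = 16, which is month 4 of year 1972 → April 1972.
Day 28 is valid in April, giving April 28, 1972.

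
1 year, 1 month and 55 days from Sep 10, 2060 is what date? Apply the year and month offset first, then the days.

Counting forward 1 year, 1 month and 55 days from September 10, 2060: first the month/year part, then the days.
+1 year → 2061; month 9 + 1 = 10 → October 2061.
Day 10 is valid in October, giving October 10, 2061.
Now add 55 days from October 10, 2061.
October has 31 days, so 31 − 10 = 21 days remain after October 10, 2061; 55 − 21 = 34 left.
November 2061 has 30 days: 34 − 30 = 4 left.
4 days into December 2061 → December 4, 2061.

December 4, 2061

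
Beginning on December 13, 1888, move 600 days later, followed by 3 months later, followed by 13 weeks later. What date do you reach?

February 4, 1891

Adding 600 days from December 13, 1888:
December has 31 days, so 31 − 13 = 18 days remain after December 13, 1888; 600 − 18 = 582 left.
January 1889 has 31 days: 582 − 31 = 551 left.
February 1889 has 28 days (1889 is not a leap year): 551 − 28 = 523 left.
March 1889 has 31 days: 523 − 31 = 492 left.
April 1889 has 30 days: 492 − 30 = 462 left.
May 1889 has 31 days: 462 − 31 = 431 left.
June 1889 has 30 days: 431 − 30 = 401 left.
July 1889 has 31 days: 401 − 31 = 370 left.
August 1889 has 31 days: 370 − 31 = 339 left.
September 1889 has 30 days: 339 − 30 = 309 left.
October 1889 has 31 days: 309 − 31 = 278 left.
November 1889 has 30 days: 278 − 30 = 248 left.
December 1889 has 31 days: 248 − 31 = 217 left.
January 1890 has 31 days: 217 − 31 = 186 left.
February 1890 has 28 days (1890 is not a leap year): 186 − 28 = 158 left.
March 1890 has 31 days: 158 − 31 = 127 left.
April 1890 has 30 days: 127 − 30 = 97 left.
May 1890 has 31 days: 97 − 31 = 66 left.
June 1890 has 30 days: 66 − 30 = 36 left.
July 1890 has 31 days: 36 − 31 = 5 left.
5 days into August 1890 → August 5, 1890.
Counting forward 3 months from August 5, 1890:
month 8 + 3 = 11 → November 1890.
Day 5 is valid in November, giving November 5, 1890.
Adding 13 weeks (= 91 days) from November 5, 1890:
November has 30 days, so 30 − 5 = 25 days remain after November 5, 1890; 91 − 25 = 66 left.
December 1890 has 31 days: 66 − 31 = 35 left.
January 1891 has 31 days: 35 − 31 = 4 left.
4 days into February 1891 → February 4, 1891.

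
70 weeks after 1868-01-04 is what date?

May 8, 1869

Advancing 70 weeks = 490 days from January 4, 1868.
January has 31 days, so 31 − 4 = 27 days remain after January 4, 1868; 490 − 27 = 463 left.
February 1868 has 29 days (1868 is a leap year): 463 − 29 = 434 left.
March 1868 has 31 days: 434 − 31 = 403 left.
April 1868 has 30 days: 403 − 30 = 373 left.
May 1868 has 31 days: 373 − 31 = 342 left.
June 1868 has 30 days: 342 − 30 = 312 left.
July 1868 has 31 days: 312 − 31 = 281 left.
August 1868 has 31 days: 281 − 31 = 250 left.
September 1868 has 30 days: 250 − 30 = 220 left.
October 1868 has 31 days: 220 − 31 = 189 left.
November 1868 has 30 days: 189 − 30 = 159 left.
December 1868 has 31 days: 159 − 31 = 128 left.
January 1869 has 31 days: 128 − 31 = 97 left.
February 1869 has 28 days (1869 is not a leap year): 97 − 28 = 69 left.
March 1869 has 31 days: 69 − 31 = 38 left.
April 1869 has 30 days: 38 − 30 = 8 left.
8 days into May 1869 → May 8, 1869.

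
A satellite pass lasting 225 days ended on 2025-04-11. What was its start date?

August 29, 2024

Subtracting 225 days from April 11, 2025.
Going back 11 days from April 11, 2025 reaches the end of the previous month; 225 − 11 = 214 left.
March 2025 has 31 days: 214 − 31 = 183 left.
February 2025 has 28 days (2025 is not a leap year): 183 − 28 = 155 left.
January 2025 has 31 days: 155 − 31 = 124 left.
December 2024 has 31 days: 124 − 31 = 93 left.
November 2024 has 30 days: 93 − 30 = 63 left.
October 2024 has 31 days: 63 − 31 = 32 left.
September 2024 has 30 days: 32 − 30 = 2 left.
August 2024 has 31 days; 31 − 2 = 29 → August 29, 2024.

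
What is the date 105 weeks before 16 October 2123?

Subtracting 105 weeks = 735 days from October 16, 2123.
Going back 16 days from October 16, 2123 reaches the end of the previous month; 735 − 16 = 719 left.
September 2123 has 30 days: 719 − 30 = 689 left.
August 2123 has 31 days: 689 − 31 = 658 left.
July 2123 has 31 days: 658 − 31 = 627 left.
June 2123 has 30 days: 627 − 30 = 597 left.
May 2123 has 31 days: 597 − 31 = 566 left.
April 2123 has 30 days: 566 − 30 = 536 left.
March 2123 has 31 days: 536 − 31 = 505 left.
February 2123 has 28 days (2123 is not a leap year): 505 − 28 = 477 left.
January 2123 has 31 days: 477 − 31 = 446 left.
December 2122 has 31 days: 446 − 31 = 415 left.
November 2122 has 30 days: 415 − 30 = 385 left.
October 2122 has 31 days: 385 − 31 = 354 left.
September 2122 has 30 days: 354 − 30 = 324 left.
August 2122 has 31 days: 324 − 31 = 293 left.
July 2122 has 31 days: 293 − 31 = 262 left.
June 2122 has 30 days: 262 − 30 = 232 left.
May 2122 has 31 days: 232 − 31 = 201 left.
April 2122 has 30 days: 201 − 30 = 171 left.
March 2122 has 31 days: 171 − 31 = 140 left.
February 2122 has 28 days (2122 is not a leap year): 140 − 28 = 112 left.
January 2122 has 31 days: 112 − 31 = 81 left.
December 2121 has 31 days: 81 − 31 = 50 left.
November 2121 has 30 days: 50 − 30 = 20 left.
October 2121 has 31 days; 31 − 20 = 11 → October 11, 2121.

October 11, 2121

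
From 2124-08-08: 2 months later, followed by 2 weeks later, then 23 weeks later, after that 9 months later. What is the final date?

Adding 2 months from August 8, 2124:
month 8 + 2 = 10 → October 2124.
Day 8 is valid in October, giving October 8, 2124.
Advancing 2 weeks (= 14 days) from October 8, 2124:
October has 31 days; 8 + 14 = 22, still in October.
Adding 23 weeks (= 161 days) from October 22, 2124:
October has 31 days, so 31 − 22 = 9 days remain after October 22, 2124; 161 − 9 = 152 left.
November 2124 has 30 days: 152 − 30 = 122 left.
December 2124 has 31 days: 122 − 31 = 91 left.
January 2125 has 31 days: 91 − 31 = 60 left.
February 2125 has 28 days (2125 is not a leap year): 60 − 28 = 32 left.
March 2125 has 31 days: 32 − 31 = 1 left.
1 day into April 2125 → April 1, 2125.
Adding 9 months from April 1, 2125:
month 4 + 9 = 13, which is month 1 of year 2126 → January 2126.
Day 1 is valid in January, giving January 1, 2126.

January 1, 2126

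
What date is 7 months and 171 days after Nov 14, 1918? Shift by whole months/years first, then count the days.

Advancing 7 months and 171 days from November 14, 1918: first the month/year part, then the days.
month 11 + 7 = 18, which is month 6 of year 1919 → June 1919.
Day 14 is valid in June, giving June 14, 1919.
Now add 171 days from June 14, 1919.
June has 30 days, so 30 − 14 = 16 days remain after June 14, 1919; 171 − 16 = 155 left.
July 1919 has 31 days: 155 − 31 = 124 left.
August 1919 has 31 days: 124 − 31 = 93 left.
September 1919 has 30 days: 93 − 30 = 63 left.
October 1919 has 31 days: 63 − 31 = 32 left.
November 1919 has 30 days: 32 − 30 = 2 left.
2 days into December 1919 → December 2, 1919.

December 2, 1919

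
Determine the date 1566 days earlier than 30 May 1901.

February 13, 1897

Going back 1566 days from May 30, 1901.
Going back 30 days from May 30, 1901 reaches the end of the previous month; 1566 − 30 = 1536 left.
April 1901 has 30 days: 1536 − 30 = 1506 left.
March 1901 has 31 days: 1506 − 31 = 1475 left.
February 1901 has 28 days (1901 is not a leap year): 1475 − 28 = 1447 left.
January 1901 has 31 days: 1447 − 31 = 1416 left.
December 1900 has 31 days: 1416 − 31 = 1385 left.
November 1900 has 30 days: 1385 − 30 = 1355 left.
October 1900 has 31 days: 1355 − 31 = 1324 left.
September 1900 has 30 days: 1324 − 30 = 1294 left.
August 1900 has 31 days: 1294 − 31 = 1263 left.
July 1900 has 31 days: 1263 − 31 = 1232 left.
June 1900 has 30 days: 1232 − 30 = 1202 left.
May 1900 has 31 days: 1202 − 31 = 1171 left.
April 1900 has 30 days: 1171 − 30 = 1141 left.
March 1900 has 31 days: 1141 − 31 = 1110 left.
February 1900 has 28 days (1900 is not a leap year (divisible by 100 but not 400)): 1110 − 28 = 1082 left.
January 1900 has 31 days: 1082 − 31 = 1051 left.
December 1899 has 31 days: 1051 − 31 = 1020 left.
November 1899 has 30 days: 1020 − 30 = 990 left.
October 1899 has 31 days: 990 − 31 = 959 left.
September 1899 has 30 days: 959 − 30 = 929 left.
August 1899 has 31 days: 929 − 31 = 898 left.
July 1899 has 31 days: 898 − 31 = 867 left.
June 1899 has 30 days: 867 − 30 = 837 left.
May 1899 has 31 days: 837 − 31 = 806 left.
April 1899 has 30 days: 806 − 30 = 776 left.
March 1899 has 31 days: 776 − 31 = 745 left.
February 1899 has 28 days (1899 is not a leap year): 745 − 28 = 717 left.
January 1899 has 31 days: 717 − 31 = 686 left.
December 1898 has 31 days: 686 − 31 = 655 left.
November 1898 has 30 days: 655 − 30 = 625 left.
October 1898 has 31 days: 625 − 31 = 594 left.
September 1898 has 30 days: 594 − 30 = 564 left.
August 1898 has 31 days: 564 − 31 = 533 left.
July 1898 has 31 days: 533 − 31 = 502 left.
June 1898 has 30 days: 502 − 30 = 472 left.
May 1898 has 31 days: 472 − 31 = 441 left.
April 1898 has 30 days: 441 − 30 = 411 left.
March 1898 has 31 days: 411 − 31 = 380 left.
February 1898 has 28 days (1898 is not a leap year): 380 − 28 = 352 left.
January 1898 has 31 days: 352 − 31 = 321 left.
December 1897 has 31 days: 321 − 31 = 290 left.
November 1897 has 30 days: 290 − 30 = 260 left.
October 1897 has 31 days: 260 − 31 = 229 left.
September 1897 has 30 days: 229 − 30 = 199 left.
August 1897 has 31 days: 199 − 31 = 168 left.
July 1897 has 31 days: 168 − 31 = 137 left.
June 1897 has 30 days: 137 − 30 = 107 left.
May 1897 has 31 days: 107 − 31 = 76 left.
April 1897 has 30 days: 76 − 30 = 46 left.
March 1897 has 31 days: 46 − 31 = 15 left.
February 1897 has 28 days; 28 − 15 = 13 → February 13, 1897.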